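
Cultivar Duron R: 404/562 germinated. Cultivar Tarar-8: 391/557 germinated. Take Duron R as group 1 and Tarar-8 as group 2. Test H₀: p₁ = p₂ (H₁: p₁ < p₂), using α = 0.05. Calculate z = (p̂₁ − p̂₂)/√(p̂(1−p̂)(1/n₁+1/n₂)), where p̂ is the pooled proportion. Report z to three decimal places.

p̂₁ = 404/562 ≈ 0.71886, p̂₂ = 391/557 ≈ 0.70197.
Pooled p̂ = (404+391)/(562+557) = 795/1119 = 0.71046.
SE = √(0.205708 × 0.00357469) = 0.02712.
z = (0.71886 − 0.70197)/0.02712 = 0.01689/0.02712 = 0.623.
p-value = P(Z < 0.623) ≈ 0.7333, so at α = 0.05 we fail to reject H₀.

z = 0.623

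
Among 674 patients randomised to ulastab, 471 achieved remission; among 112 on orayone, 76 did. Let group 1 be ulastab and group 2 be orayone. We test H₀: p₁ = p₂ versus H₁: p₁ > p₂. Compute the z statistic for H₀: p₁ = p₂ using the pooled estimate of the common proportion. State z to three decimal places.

z = 0.431

p̂₁ = 471/674 ≈ 0.69881, p̂₂ = 76/112 ≈ 0.67857.
Pooled p̂ = (471+76)/(674+112) = 547/786 = 0.69593.
SE = √(p̂(1−p̂)(1/n₁+1/n₂)) = √(0.69593·0.30407·0.0104123) = √(0.00220336) = 0.04694.
z = (0.69881 − 0.67857)/0.04694 = 0.02024/0.04694 = 0.431.
p-value = P(Z > 0.431) ≈ 0.3332.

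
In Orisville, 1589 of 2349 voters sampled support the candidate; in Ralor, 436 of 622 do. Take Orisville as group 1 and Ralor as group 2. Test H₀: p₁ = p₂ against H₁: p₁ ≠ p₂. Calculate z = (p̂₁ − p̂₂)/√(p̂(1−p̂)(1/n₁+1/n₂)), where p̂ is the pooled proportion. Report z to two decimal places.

p̂₁ = 1589/2349 ≈ 0.6765, p̂₂ = 436/622 ≈ 0.7010.
Pooled p̂ = (1589+436)/(2349+622) = 2025/2971 = 0.6816.
SE = √(0.217026 × 0.00203343) = 0.0210.
z = (0.6765 − 0.7010)/0.0210 = -0.0245/0.0210 = -1.17.
Two-sided p-value ≈ 2·Φ(−1.167) = 0.2434.

z = -1.17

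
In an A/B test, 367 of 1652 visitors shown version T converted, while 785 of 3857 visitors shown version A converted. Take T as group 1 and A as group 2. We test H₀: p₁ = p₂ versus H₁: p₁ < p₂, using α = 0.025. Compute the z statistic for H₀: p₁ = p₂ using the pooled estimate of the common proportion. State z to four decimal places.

p̂₁ = 367/1652 ≈ 0.222155, p̂₂ = 785/3857 ≈ 0.203526.
Pooled p̂ = (367+785)/(1652+3857) = 1152/5509 = 0.209112.
SE = √(p̂(1−p̂)(1/n₁+1/n₂)) = √(0.209112·0.790888·0.000864596) = √(0.000142991) = 0.011958.
z = (0.222155 − 0.203526)/0.011958 = 0.018629/0.011958 = 1.5579.
p-value = P(Z < 1.558) ≈ 0.9404. With α = 0.025, fail to reject H₀.

z = 1.5579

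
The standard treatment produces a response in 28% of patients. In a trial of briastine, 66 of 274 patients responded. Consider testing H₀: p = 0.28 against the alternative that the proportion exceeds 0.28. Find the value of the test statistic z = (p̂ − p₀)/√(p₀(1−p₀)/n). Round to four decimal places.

z = -1.4424

p̂ = 66/274 ≈ 0.240876.
Standard error under H₀: √(0.28×0.72/274) = 0.027125.
z = (0.240876 − 0.28)/0.027125 = -0.039124/0.027125 = -1.4424.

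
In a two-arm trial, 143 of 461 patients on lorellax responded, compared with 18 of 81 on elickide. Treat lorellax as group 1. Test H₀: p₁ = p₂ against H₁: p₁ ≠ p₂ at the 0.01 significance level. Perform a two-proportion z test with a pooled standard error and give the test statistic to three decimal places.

p̂₁ = 143/461 ≈ 0.31020, p̂₂ = 18/81 ≈ 0.22222.
Pooled p̂ = (143+18)/(461+81) = 161/542 = 0.29705.
SE = √(p̂(1−p̂)(1/n₁+1/n₂)) = √(0.29705·0.70295·0.0145149) = √(0.00303086) = 0.05505.
z = (0.31020 − 0.22222)/0.05505 = 0.08798/0.05505 = 1.598.
Two-sided p-value ≈ 2·Φ(−1.598) = 0.1101; since p > α = 0.01, fail to reject H₀.

z = 1.598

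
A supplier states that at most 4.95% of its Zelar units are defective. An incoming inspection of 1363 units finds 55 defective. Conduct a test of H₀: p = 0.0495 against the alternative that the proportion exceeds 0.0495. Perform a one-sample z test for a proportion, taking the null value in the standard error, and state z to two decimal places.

p̂ = 55/1363 ≈ 0.04035.
Standard error under H₀: √(0.0495×0.9505/1363) = 0.00588.
z = (0.04035 − 0.0495)/0.00588 = -0.00915/0.00588 = -1.56.
p-value = P(Z > -1.557) ≈ 0.9403.

z = -1.56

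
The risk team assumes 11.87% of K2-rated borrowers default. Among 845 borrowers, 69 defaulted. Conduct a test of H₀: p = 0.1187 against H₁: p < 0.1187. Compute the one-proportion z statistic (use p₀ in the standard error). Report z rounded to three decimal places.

z = -3.329

p̂ = 69/845 ≈ 0.081657.
Under H₀, SE = √(0.1187·0.8813/845) = √(0.000123799) = 0.011127.
z = (0.081657 − 0.1187)/0.011127 = -0.037043/0.011127 = -3.329.
p-value = P(Z < -3.329) ≈ 0.0004.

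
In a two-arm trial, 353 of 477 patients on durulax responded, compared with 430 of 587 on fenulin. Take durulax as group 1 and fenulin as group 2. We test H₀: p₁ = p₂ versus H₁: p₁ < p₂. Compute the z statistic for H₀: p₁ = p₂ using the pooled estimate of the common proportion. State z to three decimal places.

p̂₁ = 353/477 ≈ 0.74004, p̂₂ = 430/587 ≈ 0.73254.
Pooled p̂ = (353+430)/(477+587) = 783/1064 = 0.73590.
SE = √(p̂(1−p̂)(1/n₁+1/n₂)) = √(0.73590·0.26410·0.00380001) = √(0.000738533) = 0.02718.
z = (0.74004 − 0.73254)/0.02718 = 0.00750/0.02718 = 0.276.

z = 0.276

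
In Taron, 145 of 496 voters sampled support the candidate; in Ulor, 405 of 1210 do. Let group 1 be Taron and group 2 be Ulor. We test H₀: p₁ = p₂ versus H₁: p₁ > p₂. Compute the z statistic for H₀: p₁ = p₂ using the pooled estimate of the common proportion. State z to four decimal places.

p̂₁ = 145/496 ≈ 0.292339, p̂₂ = 405/1210 ≈ 0.334711.
Pooled p̂ = (145+405)/(496+1210) = 550/1706 = 0.322392.
SE = √(0.218455 × 0.00284258) = 0.024919.
z = (0.292339 − 0.334711)/0.024919 = -0.042372/0.024919 = -1.7004.
p-value = P(Z > -1.700) ≈ 0.9555.

z = -1.7004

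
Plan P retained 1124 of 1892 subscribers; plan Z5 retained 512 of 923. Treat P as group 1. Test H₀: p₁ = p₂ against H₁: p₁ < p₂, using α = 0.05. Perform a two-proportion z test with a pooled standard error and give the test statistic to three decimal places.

z = 1.987

p̂₁ = 1124/1892 = 0.59408, p̂₂ = 512/923 = 0.55471.
Pooled p̂ = (1124+512)/(1892+923) = 1636/2815 = 0.58117.
SE = √(0.243411 × 0.00161196) = 0.01981.
z = (0.59408 − 0.55471)/0.01981 = 0.03937/0.01981 = 1.987.
p-value = P(Z < 1.987) ≈ 0.9766. With α = 0.05, fail to reject H₀.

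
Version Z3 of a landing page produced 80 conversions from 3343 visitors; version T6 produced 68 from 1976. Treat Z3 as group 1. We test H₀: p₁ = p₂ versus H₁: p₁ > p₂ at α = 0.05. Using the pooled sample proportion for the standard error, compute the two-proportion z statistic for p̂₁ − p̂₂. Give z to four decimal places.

p̂₁ = 80/3343 ≈ 0.023931, p̂₂ = 68/1976 ≈ 0.034413.
Pooled p̂ = (80+68)/(3343+1976) = 148/5319 = 0.027825.
SE = √(0.0270506 × 0.000805205) = 0.004667.
z = (0.023931 − 0.034413)/0.004667 = -0.010482/0.004667 = -2.2460.
p-value = P(Z > -2.246) ≈ 0.9876; since p > α = 0.05, fail to reject H₀.

z = -2.2460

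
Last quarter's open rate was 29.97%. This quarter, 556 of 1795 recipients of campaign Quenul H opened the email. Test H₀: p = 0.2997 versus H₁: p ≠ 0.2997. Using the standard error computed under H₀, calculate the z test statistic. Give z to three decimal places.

p̂ = 556/1795 ≈ 0.309749.
SE = √(p₀(1−p₀)/n) = √(0.20988/1795) = 0.010813.
z = (0.309749 − 0.2997)/0.010813 = 0.010049/0.010813 = 0.929.
p-value = 2·P(Z > 0.929) ≈ 0.3527.

z = 0.929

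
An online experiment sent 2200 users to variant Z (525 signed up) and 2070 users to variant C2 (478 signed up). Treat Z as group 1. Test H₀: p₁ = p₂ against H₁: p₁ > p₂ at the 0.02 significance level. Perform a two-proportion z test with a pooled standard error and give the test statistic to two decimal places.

z = 0.59

p̂₁ = 525/2200 = 0.2386, p̂₂ = 478/2070 = 0.2309.
Pooled p̂ = (525+478)/(2200+2070) = 1003/4270 = 0.2349.
SE = √(0.179719 × 0.000937637) = 0.0130.
z = (0.2386 − 0.2309)/0.0130 = 0.0077/0.0130 = 0.59.
p-value = P(Z > 0.595) ≈ 0.2761; since p > α = 0.02, fail to reject H₀.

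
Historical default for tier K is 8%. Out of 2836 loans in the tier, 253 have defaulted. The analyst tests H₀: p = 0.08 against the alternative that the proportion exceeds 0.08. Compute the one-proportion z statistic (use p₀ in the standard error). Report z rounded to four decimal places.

p̂ = 253/2836 ≈ 0.0892102.
SE = √(p₀(1−p₀)/n) = √(0.0736/2836) = 0.0050943.
z = (0.0892102 − 0.08)/0.0050943 = 0.0092102/0.0050943 = 1.8079.
p-value = P(Z > 1.808) ≈ 0.0353.

z = 1.8079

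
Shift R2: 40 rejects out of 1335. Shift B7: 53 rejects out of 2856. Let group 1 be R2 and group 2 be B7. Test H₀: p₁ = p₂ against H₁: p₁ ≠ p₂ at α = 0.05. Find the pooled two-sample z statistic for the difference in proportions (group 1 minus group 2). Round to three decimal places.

p̂₁ = 40/1335 ≈ 0.029963, p̂₂ = 53/2856 ≈ 0.018557.
Pooled p̂ = (40+53)/(1335+2856) = 93/4191 = 0.022190.
SE = √(p̂(1−p̂)(1/n₁+1/n₂)) = √(0.022190·0.977810·0.0010992) = √(2.38505e-05) = 0.004884.
z = (0.029963 − 0.018557)/0.004884 = 0.011406/0.004884 = 2.335.
Two-sided p-value ≈ 2·Φ(−2.335) = 0.0195; since p < α = 0.05, reject H₀.

z = 2.335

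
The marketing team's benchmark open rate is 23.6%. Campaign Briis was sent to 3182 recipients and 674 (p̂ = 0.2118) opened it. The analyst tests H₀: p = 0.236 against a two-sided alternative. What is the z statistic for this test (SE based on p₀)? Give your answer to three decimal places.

z = -3.213

p̂ = 674/3182 = 0.211816.
SE = √(p₀(1−p₀)/n) = √(0.1803/3182) = 0.007528.
z = (0.211816 − 0.236)/0.007528 = -0.024184/0.007528 = -3.213.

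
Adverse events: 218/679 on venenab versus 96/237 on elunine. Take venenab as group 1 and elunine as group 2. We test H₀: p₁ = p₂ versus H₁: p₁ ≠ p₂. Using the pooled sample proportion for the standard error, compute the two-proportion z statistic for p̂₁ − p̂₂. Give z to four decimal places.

z = -2.3458

p̂₁ = 218/679 = 0.321060, p̂₂ = 96/237 = 0.405063.
Pooled p̂ = (218+96)/(679+237) = 314/916 = 0.342795.
SE = √(p̂(1−p̂)(1/n₁+1/n₂)) = √(0.342795·0.657205·0.00569216) = √(0.00128237) = 0.035810.
z = (0.321060 − 0.405063)/0.035810 = -0.084003/0.035810 = -2.3458.
p-value = 2·P(Z > 2.346) ≈ 0.0190.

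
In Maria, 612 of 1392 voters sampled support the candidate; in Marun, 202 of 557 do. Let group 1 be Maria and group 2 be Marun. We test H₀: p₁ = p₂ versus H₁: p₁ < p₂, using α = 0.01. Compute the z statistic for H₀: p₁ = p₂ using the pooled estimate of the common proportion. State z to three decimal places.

z = 3.114

p̂₁ = 612/1392 ≈ 0.43966, p̂₂ = 202/557 ≈ 0.36266.
Pooled p̂ = (612+202)/(1392+557) = 814/1949 = 0.41765.
SE = √(p̂(1−p̂)(1/n₁+1/n₂)) = √(0.41765·0.58235·0.00251372) = √(0.000611384) = 0.02473.
z = (0.43966 − 0.36266)/0.02473 = 0.07700/0.02473 = 3.114.
p-value = P(Z < 3.114) ≈ 0.9991, so at α = 0.01 we fail to reject H₀.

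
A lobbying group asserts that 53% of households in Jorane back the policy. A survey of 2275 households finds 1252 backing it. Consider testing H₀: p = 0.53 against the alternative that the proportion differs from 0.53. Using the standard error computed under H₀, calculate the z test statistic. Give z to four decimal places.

p̂ = 1252/2275 = 0.5503297.
Standard error under H₀: √(0.53×0.47/2275) = 0.0104640.
z = (0.5503297 − 0.53)/0.0104640 = 0.0203297/0.0104640 = 1.9428.
p-value = 2·P(Z > 1.943) ≈ 0.0520.

z = 1.9428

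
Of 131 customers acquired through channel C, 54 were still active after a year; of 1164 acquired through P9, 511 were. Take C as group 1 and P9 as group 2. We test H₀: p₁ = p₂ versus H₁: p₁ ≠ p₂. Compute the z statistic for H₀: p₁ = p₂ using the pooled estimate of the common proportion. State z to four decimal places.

z = -0.5862

p̂₁ = 54/131 ≈ 0.412214, p̂₂ = 511/1164 ≈ 0.439003.
Pooled p̂ = (54+511)/(131+1164) = 565/1295 = 0.436293.
SE = √(0.245941 × 0.00849269) = 0.045702.
z = (0.412214 − 0.439003)/0.045702 = -0.026789/0.045702 = -0.5862.
p-value = 2·P(Z > 0.586) ≈ 0.5578.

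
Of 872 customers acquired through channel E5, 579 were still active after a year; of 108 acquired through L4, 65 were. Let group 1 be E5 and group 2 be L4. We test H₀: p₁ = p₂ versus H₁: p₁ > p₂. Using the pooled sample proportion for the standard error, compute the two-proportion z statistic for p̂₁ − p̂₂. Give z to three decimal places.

p̂₁ = 579/872 ≈ 0.66399, p̂₂ = 65/108 ≈ 0.60185.
Pooled p̂ = (579+65)/(872+108) = 644/980 = 0.65714.
SE = √(p̂(1−p̂)(1/n₁+1/n₂)) = √(0.65714·0.34286·0.010406) = √(0.00234455) = 0.04842.
z = (0.66399 − 0.60185)/0.04842 = 0.06214/0.04842 = 1.283.
p-value = P(Z > 1.283) ≈ 0.0997.

z = 1.283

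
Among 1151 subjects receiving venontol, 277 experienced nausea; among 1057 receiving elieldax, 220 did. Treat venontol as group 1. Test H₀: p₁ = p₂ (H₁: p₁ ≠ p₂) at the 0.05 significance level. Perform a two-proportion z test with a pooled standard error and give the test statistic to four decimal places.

p̂₁ = 277/1151 ≈ 0.240660, p̂₂ = 220/1057 ≈ 0.208136.
Pooled p̂ = (277+220)/(1151+1057) = 497/2208 = 0.225091.
SE = √(p̂(1−p̂)(1/n₁+1/n₂)) = √(0.225091·0.774909·0.00181488) = √(0.000316561) = 0.017792.
z = (0.240660 − 0.208136)/0.017792 = 0.032524/0.017792 = 1.8280.
p-value = 2·P(Z > 1.828) ≈ 0.0675, so at α = 0.05 we fail to reject H₀.

z = 1.8280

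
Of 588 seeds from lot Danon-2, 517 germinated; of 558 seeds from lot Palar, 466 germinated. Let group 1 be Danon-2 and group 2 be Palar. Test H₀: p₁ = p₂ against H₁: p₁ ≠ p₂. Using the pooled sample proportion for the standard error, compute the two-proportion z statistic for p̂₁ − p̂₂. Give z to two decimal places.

z = 2.14

p̂₁ = 517/588 = 0.87925, p̂₂ = 466/558 = 0.83513.
Pooled p̂ = (517+466)/(588+558) = 983/1146 = 0.85777.
SE = √(p̂(1−p̂)(1/n₁+1/n₂)) = √(0.85777·0.14223·0.00349279) = √(0.000426133) = 0.02064.
z = (0.87925 − 0.83513)/0.02064 = 0.04412/0.02064 = 2.14.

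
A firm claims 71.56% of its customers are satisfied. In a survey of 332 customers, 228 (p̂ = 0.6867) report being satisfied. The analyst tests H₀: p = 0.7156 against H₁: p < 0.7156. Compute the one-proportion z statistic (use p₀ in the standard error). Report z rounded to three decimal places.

p̂ = 228/332 ≈ 0.68675.
SE = √(p₀(1−p₀)/n) = √(0.20352/332) = 0.02476.
z = (0.68675 − 0.7156)/0.02476 = -0.02885/0.02476 = -1.165.

z = -1.165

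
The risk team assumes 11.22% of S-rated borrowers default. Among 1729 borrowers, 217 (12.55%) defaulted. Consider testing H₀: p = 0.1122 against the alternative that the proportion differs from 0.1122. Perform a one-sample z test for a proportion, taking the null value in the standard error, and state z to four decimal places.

p̂ = 217/1729 = 0.1255061.
Standard error under H₀: √(0.1122×0.8878/1729) = 0.0075903.
z = (0.1255061 − 0.1122)/0.0075903 = 0.0133061/0.0075903 = 1.7530.
Two-sided p-value ≈ 2·Φ(−1.753) = 0.0796.

z = 1.7530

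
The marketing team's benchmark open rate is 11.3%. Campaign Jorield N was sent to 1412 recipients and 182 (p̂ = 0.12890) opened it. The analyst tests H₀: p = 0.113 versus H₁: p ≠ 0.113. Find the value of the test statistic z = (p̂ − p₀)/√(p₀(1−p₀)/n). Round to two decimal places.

z = 1.89

p̂ = 182/1412 ≈ 0.1289.
SE = √(p₀(1−p₀)/n) = √(0.10023/1412) = 0.0084.
z = (0.1289 − 0.113)/0.0084 = 0.0159/0.0084 = 1.89.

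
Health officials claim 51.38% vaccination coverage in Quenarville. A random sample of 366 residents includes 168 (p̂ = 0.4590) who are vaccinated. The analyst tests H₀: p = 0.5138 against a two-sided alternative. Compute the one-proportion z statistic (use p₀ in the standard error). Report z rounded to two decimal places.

p̂ = 168/366 = 0.4590.
Standard error under H₀: √(0.5138×0.4862/366) = 0.0261.
z = (0.4590 − 0.5138)/0.0261 = -0.0548/0.0261 = -2.10.

z = -2.10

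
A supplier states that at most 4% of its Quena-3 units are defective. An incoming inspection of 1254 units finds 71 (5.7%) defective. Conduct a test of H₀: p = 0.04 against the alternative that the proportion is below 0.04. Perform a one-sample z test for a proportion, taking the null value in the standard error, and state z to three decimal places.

p̂ = 71/1254 = 0.056619.
SE = √(p₀(1−p₀)/n) = √(0.0384/1254) = 0.005534.
z = (0.056619 − 0.04)/0.005534 = 0.016619/0.005534 = 3.003.
p-value = P(Z < 3.003) ≈ 0.9987.

z = 3.003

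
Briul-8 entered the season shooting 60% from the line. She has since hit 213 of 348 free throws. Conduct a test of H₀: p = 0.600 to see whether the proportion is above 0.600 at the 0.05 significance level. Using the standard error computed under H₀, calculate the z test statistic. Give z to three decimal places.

p̂ = 213/348 ≈ 0.61207.
Under H₀, SE = √(0.6·0.4/348) = √(0.000689655) = 0.02626.
z = (0.61207 − 0.6)/0.02626 = 0.01207/0.02626 = 0.460.
p-value = P(Z > 0.460) ≈ 0.3229. With α = 0.05, fail to reject H₀.

z = 0.460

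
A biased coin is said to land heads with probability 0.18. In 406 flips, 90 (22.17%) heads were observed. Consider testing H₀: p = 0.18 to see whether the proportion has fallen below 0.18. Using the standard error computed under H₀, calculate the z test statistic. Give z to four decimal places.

p̂ = 90/406 = 0.221675.
Under H₀, SE = √(0.18·0.82/406) = √(0.000363547) = 0.019067.
z = (0.221675 − 0.18)/0.019067 = 0.041675/0.019067 = 2.1857.

z = 2.1857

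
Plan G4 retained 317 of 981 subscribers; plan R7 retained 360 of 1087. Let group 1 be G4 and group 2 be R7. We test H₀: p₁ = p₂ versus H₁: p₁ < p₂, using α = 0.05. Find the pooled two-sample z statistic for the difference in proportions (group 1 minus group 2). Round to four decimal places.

z = -0.3894

p̂₁ = 317/981 ≈ 0.323140, p̂₂ = 360/1087 ≈ 0.331187.
Pooled p̂ = (317+360)/(981+1087) = 677/2068 = 0.327369.
SE = √(0.220199 × 0.00193933) = 0.020665.
z = (0.323140 − 0.331187)/0.020665 = -0.008047/0.020665 = -0.3894.
p-value = P(Z < -0.389) ≈ 0.3485. With α = 0.05, fail to reject H₀.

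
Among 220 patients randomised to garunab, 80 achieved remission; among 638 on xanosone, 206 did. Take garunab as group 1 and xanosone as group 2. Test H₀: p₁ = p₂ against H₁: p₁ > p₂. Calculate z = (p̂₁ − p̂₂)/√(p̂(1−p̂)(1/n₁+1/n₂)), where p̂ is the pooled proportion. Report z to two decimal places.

z = 1.11

p̂₁ = 80/220 = 0.36364, p̂₂ = 206/638 = 0.32288.
Pooled p̂ = (80+206)/(220+638) = 286/858 = 0.33333.
SE = √(0.222222 × 0.00611285) = 0.03686.
z = (0.36364 − 0.32288)/0.03686 = 0.04076/0.03686 = 1.11.
p-value = P(Z > 1.106) ≈ 0.1344.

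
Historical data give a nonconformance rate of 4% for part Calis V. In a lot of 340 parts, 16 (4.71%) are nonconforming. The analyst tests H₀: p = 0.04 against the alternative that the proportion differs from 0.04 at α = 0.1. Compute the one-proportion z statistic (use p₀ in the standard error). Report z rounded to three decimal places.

z = 0.664

p̂ = 16/340 = 0.04706.
Under H₀, SE = √(0.04·0.96/340) = √(0.000112941) = 0.01063.
z = (0.04706 − 0.04)/0.01063 = 0.00706/0.01063 = 0.664.
Two-sided p-value ≈ 2·Φ(−0.664) = 0.5066, so at α = 0.1 we fail to reject H₀.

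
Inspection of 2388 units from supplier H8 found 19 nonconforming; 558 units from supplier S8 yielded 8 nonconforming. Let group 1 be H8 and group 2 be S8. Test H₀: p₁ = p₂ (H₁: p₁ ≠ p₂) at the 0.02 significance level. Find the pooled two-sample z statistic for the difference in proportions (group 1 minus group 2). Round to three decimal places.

p̂₁ = 19/2388 = 0.00796, p̂₂ = 8/558 = 0.01434.
Pooled p̂ = (19+8)/(2388+558) = 27/2946 = 0.00916.
SE = √(0.00908097 × 0.00221088) = 0.00448.
z = (0.00796 − 0.01434)/0.00448 = -0.00638/0.00448 = -1.424.
Two-sided p-value ≈ 2·Φ(−1.424) = 0.1545; since p > α = 0.02, fail to reject H₀.

z = -1.424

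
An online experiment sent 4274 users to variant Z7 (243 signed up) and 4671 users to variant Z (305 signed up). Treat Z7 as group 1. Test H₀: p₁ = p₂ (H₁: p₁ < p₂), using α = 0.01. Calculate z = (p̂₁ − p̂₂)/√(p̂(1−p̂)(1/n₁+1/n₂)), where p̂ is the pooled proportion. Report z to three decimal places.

z = -1.663

p̂₁ = 243/4274 ≈ 0.056855, p̂₂ = 305/4671 ≈ 0.065297.
Pooled p̂ = (243+305)/(4274+4671) = 548/8945 = 0.061263.
SE = √(p̂(1−p̂)(1/n₁+1/n₂)) = √(0.061263·0.938737·0.00044806) = √(2.5768e-05) = 0.005076.
z = (0.056855 − 0.065297)/0.005076 = -0.008442/0.005076 = -1.663.
p-value = P(Z < -1.663) ≈ 0.0482. With α = 0.01, fail to reject H₀.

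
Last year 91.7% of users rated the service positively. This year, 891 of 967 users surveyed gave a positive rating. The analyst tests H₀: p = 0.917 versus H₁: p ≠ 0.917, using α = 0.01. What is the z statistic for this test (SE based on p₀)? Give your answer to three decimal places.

p̂ = 891/967 = 0.92141.
SE = √(p₀(1−p₀)/n) = √(0.076111/967) = 0.00887.
z = (0.92141 − 0.917)/0.00887 = 0.00441/0.00887 = 0.497.
p-value = 2·P(Z > 0.497) ≈ 0.6194, so at α = 0.01 we fail to reject H₀.

z = 0.497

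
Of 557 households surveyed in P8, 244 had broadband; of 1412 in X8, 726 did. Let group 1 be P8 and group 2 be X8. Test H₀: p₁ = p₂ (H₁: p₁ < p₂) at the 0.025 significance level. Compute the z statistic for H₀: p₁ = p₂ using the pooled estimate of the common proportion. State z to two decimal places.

z = -3.04

p̂₁ = 244/557 = 0.4381, p̂₂ = 726/1412 = 0.5142.
Pooled p̂ = (244+726)/(557+1412) = 970/1969 = 0.4926.
SE = √(p̂(1−p̂)(1/n₁+1/n₂)) = √(0.4926·0.5074·0.00250355) = √(0.000625751) = 0.0250.
z = (0.4381 − 0.5142)/0.0250 = -0.0761/0.0250 = -3.04.
p-value = P(Z < -3.042) ≈ 0.0012, so at α = 0.025 we reject H₀.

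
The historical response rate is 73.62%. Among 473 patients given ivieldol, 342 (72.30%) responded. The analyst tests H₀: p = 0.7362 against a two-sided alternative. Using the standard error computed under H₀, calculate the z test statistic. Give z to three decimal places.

z = -0.649

p̂ = 342/473 ≈ 0.723044.
SE = √(p₀(1−p₀)/n) = √(0.19421/473) = 0.020263.
z = (0.723044 − 0.7362)/0.020263 = -0.013156/0.020263 = -0.649.
Two-sided p-value ≈ 2·Φ(−0.649) = 0.5162.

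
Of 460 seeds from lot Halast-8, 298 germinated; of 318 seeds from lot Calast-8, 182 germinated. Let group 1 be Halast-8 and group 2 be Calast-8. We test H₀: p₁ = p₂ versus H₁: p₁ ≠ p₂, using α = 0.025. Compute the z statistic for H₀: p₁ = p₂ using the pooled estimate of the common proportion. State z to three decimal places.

p̂₁ = 298/460 = 0.64783, p̂₂ = 182/318 = 0.57233.
Pooled p̂ = (298+182)/(460+318) = 480/778 = 0.61697.
SE = √(0.236319 × 0.00531857) = 0.03545.
z = (0.64783 − 0.57233)/0.03545 = 0.07550/0.03545 = 2.130.
p-value = 2·P(Z > 2.130) ≈ 0.0332, so at α = 0.025 we fail to reject H₀.

z = 2.130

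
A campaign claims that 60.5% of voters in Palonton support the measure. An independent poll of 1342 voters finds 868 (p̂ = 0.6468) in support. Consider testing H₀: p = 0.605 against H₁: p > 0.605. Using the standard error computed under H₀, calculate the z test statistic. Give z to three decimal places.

z = 3.132

p̂ = 868/1342 ≈ 0.646796.
SE = √(p₀(1−p₀)/n) = √(0.23897/1342) = 0.013344.
z = (0.646796 − 0.605)/0.013344 = 0.041796/0.013344 = 3.132.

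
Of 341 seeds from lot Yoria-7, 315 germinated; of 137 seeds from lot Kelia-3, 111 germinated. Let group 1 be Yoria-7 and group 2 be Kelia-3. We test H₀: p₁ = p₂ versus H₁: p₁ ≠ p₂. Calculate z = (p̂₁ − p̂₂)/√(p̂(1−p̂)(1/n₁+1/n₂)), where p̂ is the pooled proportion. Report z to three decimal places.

z = 3.605

p̂₁ = 315/341 = 0.923754, p̂₂ = 111/137 = 0.810219.
Pooled p̂ = (315+111)/(341+137) = 426/478 = 0.891213.
SE = √(p̂(1−p̂)(1/n₁+1/n₂)) = √(0.891213·0.108787·0.0102318) = √(0.000991996) = 0.031496.
z = (0.923754 − 0.810219)/0.031496 = 0.113535/0.031496 = 3.605.
p-value = 2·P(Z > 3.605) ≈ 0.0003.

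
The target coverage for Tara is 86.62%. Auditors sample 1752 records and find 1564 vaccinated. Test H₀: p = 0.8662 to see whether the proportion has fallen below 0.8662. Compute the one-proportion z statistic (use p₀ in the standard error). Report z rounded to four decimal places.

z = 3.2575

p̂ = 1564/1752 ≈ 0.89269406.
SE = √(p₀(1−p₀)/n) = √(0.1159/1752) = 0.00813336.
z = (0.89269406 − 0.8662)/0.00813336 = 0.02649406/0.00813336 = 3.2575.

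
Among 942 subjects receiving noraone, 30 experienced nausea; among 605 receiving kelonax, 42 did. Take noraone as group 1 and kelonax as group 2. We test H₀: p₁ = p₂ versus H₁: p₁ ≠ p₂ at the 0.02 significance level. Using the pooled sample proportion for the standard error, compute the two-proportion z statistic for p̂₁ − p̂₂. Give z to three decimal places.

p̂₁ = 30/942 ≈ 0.031847, p̂₂ = 42/605 ≈ 0.069421.
Pooled p̂ = (30+42)/(942+605) = 72/1547 = 0.046542.
SE = √(0.0443756 × 0.00271446) = 0.010975.
z = (0.031847 − 0.069421)/0.010975 = -0.037574/0.010975 = -3.424.
Two-sided p-value ≈ 2·Φ(−3.424) = 0.0006; since p < α = 0.02, reject H₀.

z = -3.424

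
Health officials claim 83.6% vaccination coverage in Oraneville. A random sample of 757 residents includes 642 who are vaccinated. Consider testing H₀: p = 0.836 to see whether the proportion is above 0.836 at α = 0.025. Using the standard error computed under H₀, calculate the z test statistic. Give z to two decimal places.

p̂ = 642/757 = 0.8481.
Under H₀, SE = √(0.836·0.164/757) = √(0.000181115) = 0.0135.
z = (0.8481 − 0.836)/0.0135 = 0.0121/0.0135 = 0.90.
p-value = P(Z > 0.898) ≈ 0.1846; since p > α = 0.025, fail to reject H₀.

z = 0.90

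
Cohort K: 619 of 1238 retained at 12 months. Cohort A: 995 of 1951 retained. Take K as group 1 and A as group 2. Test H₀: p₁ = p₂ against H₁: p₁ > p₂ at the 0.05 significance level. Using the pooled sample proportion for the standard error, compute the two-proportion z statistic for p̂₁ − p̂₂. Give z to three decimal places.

p̂₁ = 619/1238 ≈ 0.50000, p̂₂ = 995/1951 ≈ 0.50999.
Pooled p̂ = (619+995)/(1238+1951) = 1614/3189 = 0.50611.
SE = √(0.249963 × 0.00132031) = 0.01817.
z = (0.50000 − 0.50999)/0.01817 = -0.00999/0.01817 = -0.550.
p-value = P(Z > -0.550) ≈ 0.7089, so at α = 0.05 we fail to reject H₀.

z = -0.550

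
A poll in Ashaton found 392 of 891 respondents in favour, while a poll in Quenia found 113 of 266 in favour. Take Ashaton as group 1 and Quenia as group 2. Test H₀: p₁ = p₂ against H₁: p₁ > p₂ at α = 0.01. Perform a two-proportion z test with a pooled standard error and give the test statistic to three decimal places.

p̂₁ = 392/891 = 0.43996, p̂₂ = 113/266 = 0.42481.
Pooled p̂ = (392+113)/(891+266) = 505/1157 = 0.43647.
SE = √(0.245964 × 0.00488173) = 0.03465.
z = (0.43996 − 0.42481)/0.03465 = 0.01515/0.03465 = 0.437.
p-value = P(Z > 0.437) ≈ 0.3311; since p > α = 0.01, fail to reject H₀.

z = 0.437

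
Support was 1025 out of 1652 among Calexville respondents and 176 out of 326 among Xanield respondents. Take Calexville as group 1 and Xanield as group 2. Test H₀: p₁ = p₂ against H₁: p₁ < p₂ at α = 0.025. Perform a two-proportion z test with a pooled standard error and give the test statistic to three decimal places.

p̂₁ = 1025/1652 = 0.620460, p̂₂ = 176/326 = 0.539877.
Pooled p̂ = (1025+176)/(1652+326) = 1201/1978 = 0.607179.
SE = √(p̂(1−p̂)(1/n₁+1/n₂)) = √(0.607179·0.392821·0.00367281) = √(0.000876012) = 0.029598.
z = (0.620460 − 0.539877)/0.029598 = 0.080583/0.029598 = 2.723.
p-value = P(Z < 2.723) ≈ 0.9968; since p > α = 0.025, fail to reject H₀.

z = 2.723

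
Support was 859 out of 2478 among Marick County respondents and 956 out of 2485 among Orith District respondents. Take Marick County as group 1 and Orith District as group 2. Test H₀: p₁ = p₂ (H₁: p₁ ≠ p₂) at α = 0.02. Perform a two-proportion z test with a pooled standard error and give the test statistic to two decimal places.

p̂₁ = 859/2478 = 0.34665, p̂₂ = 956/2485 = 0.38471.
Pooled p̂ = (859+956)/(2478+2485) = 1815/4963 = 0.36571.
SE = √(0.231965 × 0.000805966) = 0.01367.
z = (0.34665 − 0.38471)/0.01367 = -0.03806/0.01367 = -2.78.
p-value = 2·P(Z > 2.783) ≈ 0.0054, so at α = 0.02 we reject H₀.

z = -2.78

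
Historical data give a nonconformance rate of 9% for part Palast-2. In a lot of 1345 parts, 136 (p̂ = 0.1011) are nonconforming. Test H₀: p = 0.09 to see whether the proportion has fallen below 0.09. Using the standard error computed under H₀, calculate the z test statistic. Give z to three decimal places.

z = 1.424

p̂ = 136/1345 ≈ 0.101115.
Standard error under H₀: √(0.09×0.91/1345) = 0.007803.
z = (0.101115 − 0.09)/0.007803 = 0.011115/0.007803 = 1.424.
p-value = P(Z < 1.424) ≈ 0.9228.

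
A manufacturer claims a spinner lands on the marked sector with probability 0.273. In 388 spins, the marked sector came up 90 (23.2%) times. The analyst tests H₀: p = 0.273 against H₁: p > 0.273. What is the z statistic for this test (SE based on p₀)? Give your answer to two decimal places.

z = -1.81

p̂ = 90/388 ≈ 0.2320.
Standard error under H₀: √(0.273×0.727/388) = 0.0226.
z = (0.2320 − 0.273)/0.0226 = -0.0410/0.0226 = -1.81.
p-value = P(Z > -1.815) ≈ 0.9652.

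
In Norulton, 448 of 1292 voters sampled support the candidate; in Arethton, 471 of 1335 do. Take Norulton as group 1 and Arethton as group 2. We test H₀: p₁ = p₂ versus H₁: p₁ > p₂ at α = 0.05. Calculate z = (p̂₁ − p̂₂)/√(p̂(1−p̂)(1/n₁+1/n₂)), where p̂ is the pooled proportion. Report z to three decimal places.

z = -0.326

p̂₁ = 448/1292 = 0.34675, p̂₂ = 471/1335 = 0.35281.
Pooled p̂ = (448+471)/(1292+1335) = 919/2627 = 0.34983.
SE = √(0.227449 × 0.00152306) = 0.01861.
z = (0.34675 − 0.35281)/0.01861 = -0.00606/0.01861 = -0.326.
p-value = P(Z > -0.326) ≈ 0.6276. With α = 0.05, fail to reject H₀.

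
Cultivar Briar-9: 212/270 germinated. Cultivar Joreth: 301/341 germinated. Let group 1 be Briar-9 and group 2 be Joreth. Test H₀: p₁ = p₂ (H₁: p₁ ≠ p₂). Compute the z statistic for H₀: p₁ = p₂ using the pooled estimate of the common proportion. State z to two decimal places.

p̂₁ = 212/270 = 0.7852, p̂₂ = 301/341 = 0.8827.
Pooled p̂ = (212+301)/(270+341) = 513/611 = 0.8396.
SE = √(p̂(1−p̂)(1/n₁+1/n₂)) = √(0.8396·0.1604·0.00663626) = √(0.000893684) = 0.0299.
z = (0.7852 − 0.8827)/0.0299 = -0.0975/0.0299 = -3.26.

z = -3.26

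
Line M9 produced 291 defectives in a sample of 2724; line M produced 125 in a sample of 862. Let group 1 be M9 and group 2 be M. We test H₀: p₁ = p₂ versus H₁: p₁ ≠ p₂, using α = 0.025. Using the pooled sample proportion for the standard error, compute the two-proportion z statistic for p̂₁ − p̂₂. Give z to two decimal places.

z = -3.05

p̂₁ = 291/2724 ≈ 0.10683, p̂₂ = 125/862 ≈ 0.14501.
Pooled p̂ = (291+125)/(2724+862) = 416/3586 = 0.11601.
SE = √(0.102549 × 0.0015272) = 0.01251.
z = (0.10683 − 0.14501)/0.01251 = -0.03818/0.01251 = -3.05.
Two-sided p-value ≈ 2·Φ(−3.051) = 0.0023. With α = 0.025, reject H₀.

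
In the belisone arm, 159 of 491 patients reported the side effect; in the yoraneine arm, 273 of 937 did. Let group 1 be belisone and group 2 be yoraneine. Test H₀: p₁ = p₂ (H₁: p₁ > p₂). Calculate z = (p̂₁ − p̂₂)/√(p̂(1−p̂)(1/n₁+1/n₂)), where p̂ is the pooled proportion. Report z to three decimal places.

z = 1.269

p̂₁ = 159/491 = 0.32383, p̂₂ = 273/937 = 0.29136.
Pooled p̂ = (159+273)/(491+937) = 432/1428 = 0.30252.
SE = √(p̂(1−p̂)(1/n₁+1/n₂)) = √(0.30252·0.69748·0.0031039) = √(0.000654928) = 0.02559.
z = (0.32383 − 0.29136)/0.02559 = 0.03247/0.02559 = 1.269.
p-value = P(Z > 1.269) ≈ 0.1022.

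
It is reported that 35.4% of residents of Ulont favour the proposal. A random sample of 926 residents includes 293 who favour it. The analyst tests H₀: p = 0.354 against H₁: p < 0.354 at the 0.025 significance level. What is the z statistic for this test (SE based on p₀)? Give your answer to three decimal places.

z = -2.392

p̂ = 293/926 = 0.316415.
Standard error under H₀: √(0.354×0.646/926) = 0.015715.
z = (0.316415 − 0.354)/0.015715 = -0.037585/0.015715 = -2.392.
p-value = P(Z < -2.392) ≈ 0.0084; since p < α = 0.025, reject H₀.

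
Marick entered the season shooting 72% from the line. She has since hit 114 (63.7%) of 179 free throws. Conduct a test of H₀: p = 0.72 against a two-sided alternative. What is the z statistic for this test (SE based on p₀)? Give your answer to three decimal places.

p̂ = 114/179 ≈ 0.63687.
Under H₀, SE = √(0.72·0.28/179) = √(0.00112626) = 0.03356.
z = (0.63687 − 0.72)/0.03356 = -0.08313/0.03356 = -2.477.
Two-sided p-value ≈ 2·Φ(−2.477) = 0.0132.

z = -2.477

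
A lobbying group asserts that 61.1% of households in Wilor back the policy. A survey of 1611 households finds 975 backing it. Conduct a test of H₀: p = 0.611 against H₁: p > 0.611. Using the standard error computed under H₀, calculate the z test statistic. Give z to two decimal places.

p̂ = 975/1611 = 0.6052.
Standard error under H₀: √(0.611×0.389/1611) = 0.0121.
z = (0.6052 − 0.611)/0.0121 = -0.0058/0.0121 = -0.48.

z = -0.48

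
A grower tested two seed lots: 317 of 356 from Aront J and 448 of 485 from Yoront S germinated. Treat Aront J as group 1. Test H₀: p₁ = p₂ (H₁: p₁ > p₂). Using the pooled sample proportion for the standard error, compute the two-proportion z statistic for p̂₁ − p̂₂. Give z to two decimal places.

z = -1.66

p̂₁ = 317/356 ≈ 0.89045, p̂₂ = 448/485 ≈ 0.92371.
Pooled p̂ = (317+448)/(356+485) = 765/841 = 0.90963.
SE = √(0.0822021 × 0.00487084) = 0.02001.
z = (0.89045 − 0.92371)/0.02001 = -0.03326/0.02001 = -1.66.
p-value = P(Z > -1.662) ≈ 0.9518.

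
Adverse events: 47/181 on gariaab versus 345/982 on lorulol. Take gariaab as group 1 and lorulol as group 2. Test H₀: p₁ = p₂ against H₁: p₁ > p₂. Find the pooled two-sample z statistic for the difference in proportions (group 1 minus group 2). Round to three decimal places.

p̂₁ = 47/181 ≈ 0.25967, p̂₂ = 345/982 ≈ 0.35132.
Pooled p̂ = (47+345)/(181+982) = 392/1163 = 0.33706.
SE = √(p̂(1−p̂)(1/n₁+1/n₂)) = √(0.33706·0.66294·0.00654319) = √(0.00146208) = 0.03824.
z = (0.25967 − 0.35132)/0.03824 = -0.09165/0.03824 = -2.397.

z = -2.397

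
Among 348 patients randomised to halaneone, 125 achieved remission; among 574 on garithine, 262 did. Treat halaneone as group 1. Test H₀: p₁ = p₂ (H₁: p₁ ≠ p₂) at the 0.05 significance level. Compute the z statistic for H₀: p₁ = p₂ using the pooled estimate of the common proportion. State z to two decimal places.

p̂₁ = 125/348 ≈ 0.3592, p̂₂ = 262/574 ≈ 0.4564.
Pooled p̂ = (125+262)/(348+574) = 387/922 = 0.4197.
SE = √(0.243558 × 0.00461572) = 0.0335.
z = (0.3592 − 0.4564)/0.0335 = -0.0972/0.0335 = -2.90.
Two-sided p-value ≈ 2·Φ(−2.900) = 0.0037, so at α = 0.05 we reject H₀.

z = -2.90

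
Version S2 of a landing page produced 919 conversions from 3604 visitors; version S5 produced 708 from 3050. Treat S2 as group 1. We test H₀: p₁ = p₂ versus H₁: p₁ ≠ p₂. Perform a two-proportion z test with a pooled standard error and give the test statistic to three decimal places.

z = 2.162

p̂₁ = 919/3604 = 0.254994, p̂₂ = 708/3050 = 0.232131.
Pooled p̂ = (919+708)/(3604+3050) = 1627/6654 = 0.244515.
SE = √(0.184727 × 0.000605338) = 0.010575.
z = (0.254994 − 0.232131)/0.010575 = 0.022863/0.010575 = 2.162.
p-value = 2·P(Z > 2.162) ≈ 0.0306.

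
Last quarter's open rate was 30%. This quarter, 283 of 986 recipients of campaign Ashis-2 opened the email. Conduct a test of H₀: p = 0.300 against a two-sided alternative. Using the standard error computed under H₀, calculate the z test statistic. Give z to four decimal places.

z = -0.8895

p̂ = 283/986 ≈ 0.287018.
Under H₀, SE = √(0.3·0.7/986) = √(0.000212982) = 0.014594.
z = (0.287018 − 0.3)/0.014594 = -0.012982/0.014594 = -0.8895.
p-value = 2·P(Z > 0.890) ≈ 0.3737.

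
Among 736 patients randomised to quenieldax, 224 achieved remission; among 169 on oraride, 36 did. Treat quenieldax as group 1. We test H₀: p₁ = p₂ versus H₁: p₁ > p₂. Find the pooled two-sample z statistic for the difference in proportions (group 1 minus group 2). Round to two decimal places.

p̂₁ = 224/736 ≈ 0.3043, p̂₂ = 36/169 ≈ 0.2130.
Pooled p̂ = (224+36)/(736+169) = 260/905 = 0.2873.
SE = √(p̂(1−p̂)(1/n₁+1/n₂)) = √(0.2873·0.7127·0.00727586) = √(0.00148977) = 0.0386.
z = (0.3043 − 0.2130)/0.0386 = 0.0913/0.0386 = 2.37.

z = 2.37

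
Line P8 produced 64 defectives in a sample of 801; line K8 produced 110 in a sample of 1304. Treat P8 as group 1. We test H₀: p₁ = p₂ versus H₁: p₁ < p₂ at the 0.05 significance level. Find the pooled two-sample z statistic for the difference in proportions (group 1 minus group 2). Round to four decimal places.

p̂₁ = 64/801 ≈ 0.0799001, p̂₂ = 110/1304 ≈ 0.0843558.
Pooled p̂ = (64+110)/(801+1304) = 174/2105 = 0.0826603.
SE = √(p̂(1−p̂)(1/n₁+1/n₂)) = √(0.0826603·0.9173397·0.00201531) = √(0.000152816) = 0.0123619.
z = (0.0799001 − 0.0843558)/0.0123619 = -0.0044557/0.0123619 = -0.3604.
p-value = P(Z < -0.360) ≈ 0.3593; since p > α = 0.05, fail to reject H₀.

z = -0.3604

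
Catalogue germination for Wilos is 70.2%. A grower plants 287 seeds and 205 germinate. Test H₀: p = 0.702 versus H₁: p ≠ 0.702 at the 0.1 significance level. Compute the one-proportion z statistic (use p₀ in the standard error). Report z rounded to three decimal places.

z = 0.455

p̂ = 205/287 = 0.71429.
SE = √(p₀(1−p₀)/n) = √(0.2092/287) = 0.02700.
z = (0.71429 − 0.702)/0.02700 = 0.01229/0.02700 = 0.455.
p-value = 2·P(Z > 0.455) ≈ 0.6491; since p > α = 0.1, fail to reject H₀.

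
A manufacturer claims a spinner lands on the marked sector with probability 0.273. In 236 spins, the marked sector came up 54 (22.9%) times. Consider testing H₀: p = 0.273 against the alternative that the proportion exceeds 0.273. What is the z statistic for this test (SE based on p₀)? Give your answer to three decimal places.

z = -1.524

p̂ = 54/236 = 0.22881.
SE = √(p₀(1−p₀)/n) = √(0.19847/236) = 0.02900.
z = (0.22881 − 0.273)/0.02900 = -0.04419/0.02900 = -1.524.
p-value = P(Z > -1.524) ≈ 0.9362.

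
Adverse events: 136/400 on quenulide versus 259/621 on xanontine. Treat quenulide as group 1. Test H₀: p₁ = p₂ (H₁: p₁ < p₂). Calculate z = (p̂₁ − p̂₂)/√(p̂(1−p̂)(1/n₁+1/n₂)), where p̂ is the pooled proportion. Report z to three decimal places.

z = -2.468

p̂₁ = 136/400 = 0.340000, p̂₂ = 259/621 = 0.417069.
Pooled p̂ = (136+259)/(400+621) = 395/1021 = 0.386876.
SE = √(p̂(1−p̂)(1/n₁+1/n₂)) = √(0.386876·0.613124·0.00411031) = √(0.000974976) = 0.031225.
z = (0.340000 − 0.417069)/0.031225 = -0.077069/0.031225 = -2.468.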